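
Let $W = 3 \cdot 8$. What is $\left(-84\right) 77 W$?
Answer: $-155232$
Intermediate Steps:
$W = 24$
$\left(-84\right) 77 W = \left(-84\right) 77 \cdot 24 = \left(-6468\right) 24 = -155232$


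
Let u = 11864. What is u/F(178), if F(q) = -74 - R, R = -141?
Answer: 11864/67 ≈ 177.07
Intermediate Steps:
F(q) = 67 (F(q) = -74 - 1*(-141) = -74 + 141 = 67)
u/F(178) = 11864/67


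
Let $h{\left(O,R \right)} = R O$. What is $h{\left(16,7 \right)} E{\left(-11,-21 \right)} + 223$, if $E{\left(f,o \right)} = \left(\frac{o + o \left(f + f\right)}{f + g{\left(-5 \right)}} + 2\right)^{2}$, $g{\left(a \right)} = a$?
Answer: $\frac{1174535}{16} \approx 73409.0$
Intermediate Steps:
$h{\left(O,R \right)} = O R$
$E{\left(f,o \right)} = \left(2 + \frac{o + 2 f o}{-5 + f}\right)^{2}$ ($E{\left(f,o \right)} = \left(\frac{o + o \left(f + f\right)}{f - 5} + 2\right)^{2} = \left(\frac{o + o 2 f}{-5 + f} + 2\right)^{2} = \left(\frac{o + 2 f o}{-5 + f} + 2\right)^{2} = \left(2 + \frac{o + 2 f o}{-5 + f}\right)^{2}$)
$h{\left(16,7 \right)} E{\left(-11,-21 \right)} + 223 = 16 \cdot 7 \frac{\left(-10 - 21 + 2 \left(-11\right) + 2 \left(-11\right) \left(-21\right)\right)^{2}}{\left(-5 - 11\right)^{2}} + 223 = 112 \frac{\left(-10 - 21 - 22 + 462\right)^{2}}{256} + 223 = 112 \frac{409^{2}}{256} + 223 = 112 \cdot \frac{1}{256} \cdot 167281 + 223 = 112 \cdot \frac{167281}{256} + 223 = \frac{1170967}{16} + 223 = \frac{1174535}{16}$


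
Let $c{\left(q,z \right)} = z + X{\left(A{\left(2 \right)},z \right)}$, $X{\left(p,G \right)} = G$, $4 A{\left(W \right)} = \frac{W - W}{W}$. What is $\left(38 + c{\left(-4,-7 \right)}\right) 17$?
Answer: $408$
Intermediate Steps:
$A{\left(W \right)} = 0$ ($A{\left(W \right)} = \frac{\left(W - W\right) \frac{1}{W}}{4} = \frac{0 \frac{1}{W}}{4} = \frac{1}{4} \cdot 0 = 0$)
$c{\left(q,z \right)} = 2 z$ ($c{\left(q,z \right)} = z + z = 2 z$)
$\left(38 + c{\left(-4,-7 \right)}\right) 17 = \left(38 + 2 \left(-7\right)\right) 17 = \left(38 - 14\right) 17 = 24 \cdot 17 = 408$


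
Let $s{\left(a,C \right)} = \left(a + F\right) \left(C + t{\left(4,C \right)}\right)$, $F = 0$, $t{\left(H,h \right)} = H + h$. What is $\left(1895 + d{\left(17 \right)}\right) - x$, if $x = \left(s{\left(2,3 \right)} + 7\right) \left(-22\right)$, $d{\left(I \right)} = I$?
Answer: $2506$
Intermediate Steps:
$s{\left(a,C \right)} = a \left(4 + 2 C\right)$ ($s{\left(a,C \right)} = \left(a + 0\right) \left(C + \left(4 + C\right)\right) = a \left(4 + 2 C\right)$)
$x = -594$ ($x = \left(2 \cdot 2 \left(2 + 3\right) + 7\right) \left(-22\right) = \left(2 \cdot 2 \cdot 5 + 7\right) \left(-22\right) = \left(20 + 7\right) \left(-22\right) = 27 \left(-22\right) = -594$)
$\left(1895 + d{\left(17 \right)}\right) - x = \left(1895 + 17\right) - -594 = 1912 + 594 = 2506$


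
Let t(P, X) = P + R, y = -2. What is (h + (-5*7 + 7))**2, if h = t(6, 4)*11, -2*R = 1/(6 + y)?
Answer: 85849/64 ≈ 1341.4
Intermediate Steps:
R = -1/8 (R = -1/(2*(6 - 2)) = -1/2/4 = -1/2*1/4 = -1/8 ≈ -0.12500)
t(P, X) = -1/8 + P (t(P, X) = P - 1/8 = -1/8 + P)
h = 517/8 (h = (-1/8 + 6)*11 = (47/8)*11 = 517/8 ≈ 64.625)
(h + (-5*7 + 7))**2 = (517/8 + (-5*7 + 7))**2 = (517/8 + (-35 + 7))**2 = (517/8 - 28)**2 = (293/8)**2 = 85849/64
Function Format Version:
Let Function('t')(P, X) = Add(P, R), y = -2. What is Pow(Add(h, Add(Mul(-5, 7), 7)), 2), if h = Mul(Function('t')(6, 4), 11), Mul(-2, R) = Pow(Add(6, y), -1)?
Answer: Rational(85849, 64) ≈ 1341.4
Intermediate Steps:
R = Rational(-1, 8) (R = Mul(Rational(-1, 2), Pow(Add(6, -2), -1)) = Mul(Rational(-1, 2), Pow(4, -1)) = Mul(Rational(-1, 2), Rational(1, 4)) = Rational(-1, 8) ≈ -0.12500)
Function('t')(P, X) = Add(Rational(-1, 8), P) (Function('t')(P, X) = Add(P, Rational(-1, 8)) = Add(Rational(-1, 8), P))
h = Rational(517, 8) (h = Mul(Add(Rational(-1, 8), 6), 11) = Mul(Rational(47, 8), 11) = Rational(517, 8) ≈ 64.625)
Pow(Add(h, Add(Mul(-5, 7), 7)), 2) = Pow(Add(Rational(517, 8), Add(Mul(-5, 7), 7)), 2) = Pow(Add(Rational(517, 8), Add(-35, 7)), 2) = Pow(Add(Rational(517, 8), -28), 2) = Pow(Rational(293, 8), 2) = Rational(85849, 64)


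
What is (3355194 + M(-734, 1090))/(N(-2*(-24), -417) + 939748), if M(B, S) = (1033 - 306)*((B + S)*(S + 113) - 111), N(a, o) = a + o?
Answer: 314625333/939379 ≈ 334.93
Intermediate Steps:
M(B, S) = -80697 + 727*(113 + S)*(B + S) (M(B, S) = 727*((B + S)*(113 + S) - 111) = 727*((113 + S)*(B + S) - 111) = 727*(-111 + (113 + S)*(B + S)) = -80697 + 727*(113 + S)*(B + S))
(3355194 + M(-734, 1090))/(N(-2*(-24), -417) + 939748) = (3355194 + (-80697 + 727*1090² + 82151*(-734) + 82151*1090 + 727*(-734)*1090))/((-2*(-24) - 417) + 939748) = (3355194 + (-80697 + 727*1188100 - 60298834 + 89544590 - 581643620))/((48 - 417) + 939748) = (3355194 + (-80697 + 863748700 - 60298834 + 89544590 - 581643620))/(-369 + 939748) = (3355194 + 311270139)/939379 = 314625333*(1/939379) = 314625333/939379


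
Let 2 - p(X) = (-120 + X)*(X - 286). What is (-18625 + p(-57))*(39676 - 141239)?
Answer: 8057399042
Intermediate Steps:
p(X) = 2 - (-286 + X)*(-120 + X) (p(X) = 2 - (-120 + X)*(X - 286) = 2 - (-120 + X)*(-286 + X) = 2 - (-286 + X)*(-120 + X))
(-18625 + p(-57))*(39676 - 141239) = (-18625 + (-34318 - 1*(-57)² + 406*(-57)))*(39676 - 141239) = (-18625 + (-34318 - 1*3249 - 23142))*(-101563) = (-18625 + (-34318 - 3249 - 23142))*(-101563) = (-18625 - 60709)*(-101563) = -79334*(-101563) = 8057399042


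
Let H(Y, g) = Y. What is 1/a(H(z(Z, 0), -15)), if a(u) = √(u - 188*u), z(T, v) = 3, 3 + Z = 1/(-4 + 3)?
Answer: -I*√561/561 ≈ -0.04222*I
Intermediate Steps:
Z = -4 (Z = -3 + 1/(-4 + 3) = -3 + 1/(-1) = -3 - 1 = -4)
a(u) = √187*√(-u) (a(u) = √(-187*u) = √187*√(-u))
1/a(H(z(Z, 0), -15)) = 1/(√187*√(-1*3)) = 1/(√187*√(-3)) = 1/(√187*(I*√3)) = 1/(I*√561) = -I*√561/561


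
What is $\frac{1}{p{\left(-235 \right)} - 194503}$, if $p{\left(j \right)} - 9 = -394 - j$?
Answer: $- \frac{1}{194653} \approx -5.1373 \cdot 10^{-6}$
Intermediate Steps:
$p{\left(j \right)} = -385 - j$ ($p{\left(j \right)} = 9 - \left(394 + j\right) = -385 - j$)
$\frac{1}{p{\left(-235 \right)} - 194503} = \frac{1}{\left(-385 - -235\right) - 194503} = \frac{1}{\left(-385 + 235\right) - 194503} = \frac{1}{-150 - 194503} = \frac{1}{-194653} = - \frac{1}{194653}$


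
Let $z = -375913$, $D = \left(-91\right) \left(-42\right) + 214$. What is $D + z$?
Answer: $-371877$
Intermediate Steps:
$D = 4036$ ($D = 3822 + 214 = 4036$)
$D + z = 4036 - 375913 = -371877$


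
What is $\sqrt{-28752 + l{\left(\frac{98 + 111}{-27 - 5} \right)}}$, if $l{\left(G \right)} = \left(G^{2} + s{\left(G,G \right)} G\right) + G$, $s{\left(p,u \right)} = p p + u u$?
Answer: $\frac{i \sqrt{479610209}}{128} \approx 171.09 i$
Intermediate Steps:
$s{\left(p,u \right)} = p^{2} + u^{2}$
$l{\left(G \right)} = G + G^{2} + 2 G^{3}$ ($l{\left(G \right)} = \left(G^{2} + \left(G^{2} + G^{2}\right) G\right) + G = \left(G^{2} + 2 G^{2} G\right) + G = \left(G^{2} + 2 G^{3}\right) + G = G + G^{2} + 2 G^{3}$)
$\sqrt{-28752 + l{\left(\frac{98 + 111}{-27 - 5} \right)}} = \sqrt{-28752 + \frac{98 + 111}{-27 - 5} \left(1 + \frac{98 + 111}{-27 - 5} + 2 \left(\frac{98 + 111}{-27 - 5}\right)^{2}\right)} = \sqrt{-28752 + \frac{209}{-32} \left(1 + \frac{209}{-32} + 2 \left(\frac{209}{-32}\right)^{2}\right)} = \sqrt{-28752 + 209 \left(- \frac{1}{32}\right) \left(1 + 209 \left(- \frac{1}{32}\right) + 2 \left(209 \left(- \frac{1}{32}\right)\right)^{2}\right)} = \sqrt{-28752 - \frac{209 \left(1 - \frac{209}{32} + 2 \left(- \frac{209}{32}\right)^{2}\right)}{32}} = \sqrt{-28752 - \frac{209 \left(1 - \frac{209}{32} + 2 \cdot \frac{43681}{1024}\right)}{32}} = \sqrt{-28752 - \frac{209 \left(1 - \frac{209}{32} + \frac{43681}{512}\right)}{32}} = \sqrt{-28752 - \frac{8537441}{16384}} = \sqrt{- \frac{479610209}{16384}} = \frac{i \sqrt{479610209}}{128}$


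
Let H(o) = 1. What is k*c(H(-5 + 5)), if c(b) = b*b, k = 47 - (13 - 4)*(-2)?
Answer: 65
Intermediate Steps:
k = 65 (k = 47 - 9*(-2) = 47 - 1*(-18) = 47 + 18 = 65)
c(b) = b²
k*c(H(-5 + 5)) = 65*1² = 65*1 = 65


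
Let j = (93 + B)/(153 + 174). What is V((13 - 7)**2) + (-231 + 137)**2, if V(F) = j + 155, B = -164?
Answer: 2939986/327 ≈ 8990.8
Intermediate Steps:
j = -71/327 (j = (93 - 164)/(153 + 174) = -71/327 ≈ -0.21713)
V(F) = 50614/327 (V(F) = -71/327 + 155 = 50614/327)
V((13 - 7)**2) + (-231 + 137)**2 = 50614/327 + (-231 + 137)**2 = 50614/327 + (-94)**2 = 50614/327 + 8836 = 2939986/327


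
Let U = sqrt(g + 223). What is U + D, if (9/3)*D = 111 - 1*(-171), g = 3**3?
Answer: 94 + 5*sqrt(10) ≈ 109.81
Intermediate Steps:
g = 27
U = 5*sqrt(10) (U = sqrt(27 + 223) = sqrt(250) = 5*sqrt(10) ≈ 15.811)
D = 94 (D = (111 - 1*(-171))/3 = (111 + 171)/3 = (1/3)*282 = 94)
U + D = 5*sqrt(10) + 94 = 94 + 5*sqrt(10)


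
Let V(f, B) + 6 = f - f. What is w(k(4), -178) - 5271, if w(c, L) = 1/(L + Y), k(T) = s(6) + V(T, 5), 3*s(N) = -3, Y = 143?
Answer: -184486/35 ≈ -5271.0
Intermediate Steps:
V(f, B) = -6 (V(f, B) = -6 + (f - f) = -6 + 0 = -6)
s(N) = -1 (s(N) = (⅓)*(-3) = -1)
k(T) = -7 (k(T) = -1 - 6 = -7)
w(c, L) = 1/(143 + L) (w(c, L) = 1/(L + 143) = 1/(143 + L))
w(k(4), -178) - 5271 = 1/(143 - 178) - 5271 = 1/(-35) - 5271 = -1/35 - 5271 = -184486/35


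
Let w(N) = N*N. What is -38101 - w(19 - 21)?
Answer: -38105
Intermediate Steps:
w(N) = N**2
-38101 - w(19 - 21) = -38101 - (19 - 21)**2 = -38101 - 1*(-2)**2 = -38101 - 1*4 = -38101 - 4 = -38105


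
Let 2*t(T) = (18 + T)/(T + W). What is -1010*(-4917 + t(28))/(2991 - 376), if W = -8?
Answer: 9930017/5230 ≈ 1898.7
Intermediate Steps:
t(T) = (18 + T)/(2*(-8 + T)) (t(T) = ((18 + T)/(T - 8))/2 = ((18 + T)/(-8 + T))/2 = (18 + T)/(2*(-8 + T)))
-1010*(-4917 + t(28))/(2991 - 376) = -1010*(-4917 + (18 + 28)/(2*(-8 + 28)))/(2991 - 376) = -1010/(2615/(-4917 + (1/2)*46/20)) = -1010/(2615/(-4917 + (1/2)*(1/20)*46)) = -1010/(2615/(-4917 + 23/20)) = -1010/(2615/(-98317/20)) = -1010/(2615*(-20/98317)) = -1010/(-52300/98317) = -1010*(-98317/52300) = 9930017/5230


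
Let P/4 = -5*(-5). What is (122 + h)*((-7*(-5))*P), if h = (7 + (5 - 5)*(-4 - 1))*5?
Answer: 549500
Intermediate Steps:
P = 100 (P = 4*(-5*(-5)) = 4*25 = 100)
h = 35 (h = (7 + 0*(-5))*5 = (7 + 0)*5 = 7*5 = 35)
(122 + h)*((-7*(-5))*P) = (122 + 35)*(-7*(-5)*100) = 157*(35*100) = 157*3500 = 549500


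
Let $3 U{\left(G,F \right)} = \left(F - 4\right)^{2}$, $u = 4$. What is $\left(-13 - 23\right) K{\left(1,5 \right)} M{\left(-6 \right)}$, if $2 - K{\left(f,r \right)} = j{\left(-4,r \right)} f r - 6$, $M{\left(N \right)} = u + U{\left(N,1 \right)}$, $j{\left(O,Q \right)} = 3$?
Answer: $1764$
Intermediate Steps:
$U{\left(G,F \right)} = \frac{\left(-4 + F\right)^{2}}{3}$ ($U{\left(G,F \right)} = \frac{\left(F - 4\right)^{2}}{3} = \frac{\left(-4 + F\right)^{2}}{3}$)
$M{\left(N \right)} = 7$ ($M{\left(N \right)} = 4 + \frac{\left(-4 + 1\right)^{2}}{3} = 4 + \frac{\left(-3\right)^{2}}{3} = 4 + \frac{1}{3} \cdot 9 = 4 + 3 = 7$)
$K{\left(f,r \right)} = 8 - 3 f r$ ($K{\left(f,r \right)} = 2 - \left(3 f r - 6\right) = 2 - \left(-6 + 3 f r\right) = 8 - 3 f r$)
$\left(-13 - 23\right) K{\left(1,5 \right)} M{\left(-6 \right)} = \left(-13 - 23\right) \left(8 - 3 \cdot 5\right) 7 = - 36 \left(8 - 15\right) 7 = \left(-36\right) \left(-7\right) 7 = 252 \cdot 7 = 1764$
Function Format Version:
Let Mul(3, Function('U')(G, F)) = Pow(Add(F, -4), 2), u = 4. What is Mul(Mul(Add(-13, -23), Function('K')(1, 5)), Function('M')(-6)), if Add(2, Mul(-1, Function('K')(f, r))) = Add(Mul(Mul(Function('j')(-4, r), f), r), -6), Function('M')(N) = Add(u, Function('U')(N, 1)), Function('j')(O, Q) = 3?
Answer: 1764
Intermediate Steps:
Function('U')(G, F) = Mul(Rational(1, 3), Pow(Add(-4, F), 2)) (Function('U')(G, F) = Mul(Rational(1, 3), Pow(Add(F, -4), 2)) = Mul(Rational(1, 3), Pow(Add(-4, F), 2)))
Function('M')(N) = 7 (Function('M')(N) = Add(4, Mul(Rational(1, 3), Pow(Add(-4, 1), 2))) = Add(4, Mul(Rational(1, 3), Pow(-3, 2))) = Add(4, Mul(Rational(1, 3), 9)) = Add(4, 3) = 7)
Function('K')(f, r) = Add(8, Mul(-3, f, r)) (Function('K')(f, r) = Add(2, Mul(-1, Add(Mul(Mul(3, f), r), -6))) = Add(2, Mul(-1, Add(Mul(3, f, r), -6))) = Add(2, Mul(-1, Add(-6, Mul(3, f, r)))) = Add(2, Add(6, Mul(-3, f, r))) = Add(8, Mul(-3, f, r)))
Mul(Mul(Add(-13, -23), Function('K')(1, 5)), Function('M')(-6)) = Mul(Mul(Add(-13, -23), Add(8, Mul(-3, 1, 5))), 7) = Mul(Mul(-36, Add(8, -15)), 7) = Mul(Mul(-36, -7), 7) = Mul(252, 7) = 1764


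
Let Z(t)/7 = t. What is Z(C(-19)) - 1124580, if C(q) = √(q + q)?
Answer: -1124580 + 7*I*√38 ≈ -1.1246e+6 + 43.151*I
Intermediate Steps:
C(q) = √2*√q (C(q) = √(2*q) = √2*√q)
Z(t) = 7*t
Z(C(-19)) - 1124580 = 7*(√2*√(-19)) - 1124580 = 7*(√2*(I*√19)) - 1124580 = 7*(I*√38) - 1124580 = 7*I*√38 - 1124580 = -1124580 + 7*I*√38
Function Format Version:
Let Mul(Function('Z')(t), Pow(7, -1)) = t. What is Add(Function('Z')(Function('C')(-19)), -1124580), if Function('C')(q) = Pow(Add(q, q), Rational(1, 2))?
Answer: Add(-1124580, Mul(7, I, Pow(38, Rational(1, 2)))) ≈ Add(-1.1246e+6, Mul(43.151, I))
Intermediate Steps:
Function('C')(q) = Mul(Pow(2, Rational(1, 2)), Pow(q, Rational(1, 2))) (Function('C')(q) = Pow(Mul(2, q), Rational(1, 2)) = Mul(Pow(2, Rational(1, 2)), Pow(q, Rational(1, 2))))
Function('Z')(t) = Mul(7, t)
Add(Function('Z')(Function('C')(-19)), -1124580) = Add(Mul(7, Mul(Pow(2, Rational(1, 2)), Pow(-19, Rational(1, 2)))), -1124580) = Add(Mul(7, Mul(Pow(2, Rational(1, 2)), Mul(I, Pow(19, Rational(1, 2))))), -1124580) = Add(Mul(7, Mul(I, Pow(38, Rational(1, 2)))), -1124580) = Add(Mul(7, I, Pow(38, Rational(1, 2))), -1124580) = Add(-1124580, Mul(7, I, Pow(38, Rational(1, 2))))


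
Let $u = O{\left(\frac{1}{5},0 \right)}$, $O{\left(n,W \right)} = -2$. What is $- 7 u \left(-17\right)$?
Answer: $-238$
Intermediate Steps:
$u = -2$
$- 7 u \left(-17\right) = \left(-7\right) \left(-2\right) \left(-17\right) = 14 \left(-17\right) = -238$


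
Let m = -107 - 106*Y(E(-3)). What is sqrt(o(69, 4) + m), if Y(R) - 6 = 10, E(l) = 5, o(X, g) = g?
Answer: I*sqrt(1799) ≈ 42.415*I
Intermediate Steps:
Y(R) = 16 (Y(R) = 6 + 10 = 16)
m = -1803 (m = -107 - 106*16 = -107 - 1696 = -1803)
sqrt(o(69, 4) + m) = sqrt(4 - 1803) = sqrt(-1799) = I*sqrt(1799)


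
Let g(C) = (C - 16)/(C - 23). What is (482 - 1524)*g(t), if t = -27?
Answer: -22403/25 ≈ -896.12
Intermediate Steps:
g(C) = (-16 + C)/(-23 + C)
(482 - 1524)*g(t) = (482 - 1524)*((-16 - 27)/(-23 - 27)) = -1042*(-43)/(-50) = -(-521)*(-43)/25 = -1042*43/50 = -22403/25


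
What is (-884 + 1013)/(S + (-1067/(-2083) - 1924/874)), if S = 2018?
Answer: 39141653/611796437 ≈ 0.063978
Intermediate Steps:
(-884 + 1013)/(S + (-1067/(-2083) - 1924/874)) = (-884 + 1013)/(2018 + (-1067/(-2083) - 1924/874)) = 129/(2018 + (-1067*(-1/2083) - 1924*1/874)) = 129/(2018 + (1067/2083 - 962/437)) = 129/(2018 - 1537567/910271) = 129/(1835389311/910271) = 129*(910271/1835389311) = 39141653/611796437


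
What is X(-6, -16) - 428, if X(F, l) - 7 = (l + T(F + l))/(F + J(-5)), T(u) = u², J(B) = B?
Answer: -5099/11 ≈ -463.55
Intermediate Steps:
X(F, l) = 7 + (l + (F + l)²)/(-5 + F) (X(F, l) = 7 + (l + (F + l)²)/(F - 5) = 7 + (l + (F + l)²)/(-5 + F))
X(-6, -16) - 428 = (-35 - 16 + (-6 - 16)² + 7*(-6))/(-5 - 6) - 428 = (-35 - 16 + (-22)² - 42)/(-11) - 428 = -(-35 - 16 + 484 - 42)/11 - 428 = -1/11*391 - 428 = -391/11 - 428 = -5099/11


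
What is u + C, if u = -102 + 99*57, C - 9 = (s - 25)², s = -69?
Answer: 14386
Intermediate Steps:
C = 8845 (C = 9 + (-69 - 25)² = 9 + (-94)² = 9 + 8836 = 8845)
u = 5541 (u = -102 + 5643 = 5541)
u + C = 5541 + 8845 = 14386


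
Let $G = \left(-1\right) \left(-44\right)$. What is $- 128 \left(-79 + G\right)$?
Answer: $4480$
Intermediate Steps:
$G = 44$
$- 128 \left(-79 + G\right) = - 128 \left(-79 + 44\right) = \left(-128\right) \left(-35\right) = 4480$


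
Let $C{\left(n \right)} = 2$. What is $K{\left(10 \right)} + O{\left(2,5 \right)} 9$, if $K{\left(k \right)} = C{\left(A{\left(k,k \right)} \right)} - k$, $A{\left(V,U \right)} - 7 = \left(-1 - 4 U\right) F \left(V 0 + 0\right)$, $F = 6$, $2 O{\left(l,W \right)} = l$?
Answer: $1$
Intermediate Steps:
$O{\left(l,W \right)} = \frac{l}{2}$
$A{\left(V,U \right)} = 7$ ($A{\left(V,U \right)} = 7 + \left(-1 - 4 U\right) 6 \left(V 0 + 0\right) = 7 + \left(-6 - 24 U\right) \left(0 + 0\right) = 7 + \left(-6 - 24 U\right) 0 = 7 + 0 = 7$)
$K{\left(k \right)} = 2 - k$
$K{\left(10 \right)} + O{\left(2,5 \right)} 9 = \left(2 - 10\right) + \frac{1}{2} \cdot 2 \cdot 9 = \left(2 - 10\right) + 1 \cdot 9 = -8 + 9 = 1$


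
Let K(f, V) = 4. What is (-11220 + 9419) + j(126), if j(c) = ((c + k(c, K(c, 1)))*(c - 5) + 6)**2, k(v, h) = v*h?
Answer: 5811925895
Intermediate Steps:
k(v, h) = h*v
j(c) = (6 + 5*c*(-5 + c))**2 (j(c) = ((c + 4*c)*(c - 5) + 6)**2 = ((5*c)*(-5 + c) + 6)**2 = (5*c*(-5 + c) + 6)**2 = (6 + 5*c*(-5 + c))**2)
(-11220 + 9419) + j(126) = (-11220 + 9419) + (6 - 25*126 + 5*126**2)**2 = -1801 + (6 - 3150 + 5*15876)**2 = -1801 + (6 - 3150 + 79380)**2 = -1801 + 76236**2 = -1801 + 5811927696 = 5811925895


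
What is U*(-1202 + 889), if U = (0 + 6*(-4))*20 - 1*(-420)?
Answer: 18780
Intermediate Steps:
U = -60 (U = (0 - 24)*20 + 420 = -24*20 + 420 = -480 + 420 = -60)
U*(-1202 + 889) = -60*(-1202 + 889) = -60*(-313) = 18780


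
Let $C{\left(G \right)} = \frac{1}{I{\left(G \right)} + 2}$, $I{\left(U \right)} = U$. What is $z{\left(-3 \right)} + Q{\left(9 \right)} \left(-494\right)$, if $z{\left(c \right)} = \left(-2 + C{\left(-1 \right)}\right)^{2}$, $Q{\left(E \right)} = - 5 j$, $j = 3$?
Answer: $7411$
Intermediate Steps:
$Q{\left(E \right)} = -15$ ($Q{\left(E \right)} = \left(-5\right) 3 = -15$)
$C{\left(G \right)} = \frac{1}{2 + G}$ ($C{\left(G \right)} = \frac{1}{G + 2} = \frac{1}{2 + G}$)
$z{\left(c \right)} = 1$ ($z{\left(c \right)} = \left(-2 + \frac{1}{2 - 1}\right)^{2} = \left(-2 + 1^{-1}\right)^{2} = \left(-2 + 1\right)^{2} = \left(-1\right)^{2} = 1$)
$z{\left(-3 \right)} + Q{\left(9 \right)} \left(-494\right) = 1 - -7410 = 1 + 7410 = 7411$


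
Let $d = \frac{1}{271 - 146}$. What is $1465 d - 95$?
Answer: $- \frac{2082}{25} \approx -83.28$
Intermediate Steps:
$d = \frac{1}{125} \approx 0.008$
$1465 d - 95 = 1465 \cdot \frac{1}{125} - 95 = \frac{293}{25} - 95 = - \frac{2082}{25}$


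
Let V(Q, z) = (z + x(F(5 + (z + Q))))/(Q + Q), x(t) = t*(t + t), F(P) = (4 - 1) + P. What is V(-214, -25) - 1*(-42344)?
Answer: 18016535/428 ≈ 42095.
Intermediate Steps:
F(P) = 3 + P
x(t) = 2*t**2 (x(t) = t*(2*t) = 2*t**2)
V(Q, z) = (z + 2*(8 + Q + z)**2)/(2*Q) (V(Q, z) = (z + 2*(3 + (5 + (z + Q)))**2)/(Q + Q) = (z + 2*(3 + (5 + (Q + z)))**2)/((2*Q)) = (z + 2*(3 + (5 + Q + z))**2)*(1/(2*Q)) = (z + 2*(8 + Q + z)**2)*(1/(2*Q)) = (z + 2*(8 + Q + z)**2)/(2*Q))
V(-214, -25) - 1*(-42344) = ((8 - 214 - 25)**2 + (1/2)*(-25))/(-214) - 1*(-42344) = -((-231)**2 - 25/2)/214 + 42344 = -(53361 - 25/2)/214 + 42344 = -1/214*106697/2 + 42344 = -106697/428 + 42344 = 18016535/428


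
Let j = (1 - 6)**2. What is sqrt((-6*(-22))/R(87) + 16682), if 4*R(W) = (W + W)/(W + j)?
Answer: sqrt(14315386)/29 ≈ 130.47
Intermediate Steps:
j = 25 (j = (-5)**2 = 25)
R(W) = W/(2*(25 + W)) (R(W) = ((W + W)/(W + 25))/4 = ((2*W)/(25 + W))/4 = (2*W/(25 + W))/4 = W/(2*(25 + W)))
sqrt((-6*(-22))/R(87) + 16682) = sqrt((-6*(-22))/(((1/2)*87/(25 + 87))) + 16682) = sqrt(132/(((1/2)*87/112)) + 16682) = sqrt(132/(((1/2)*87*(1/112))) + 16682) = sqrt(132/(87/224) + 16682) = sqrt(132*(224/87) + 16682) = sqrt(9856/29 + 16682) = sqrt(493634/29) = sqrt(14315386)/29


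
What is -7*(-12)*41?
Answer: 3444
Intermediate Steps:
-7*(-12)*41 = 84*41 = 3444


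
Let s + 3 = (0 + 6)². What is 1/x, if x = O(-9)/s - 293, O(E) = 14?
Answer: -33/9655 ≈ -0.0034179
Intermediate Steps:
s = 33 (s = -3 + (0 + 6)² = -3 + 6² = -3 + 36 = 33)
x = -9655/33 (x = 14/33 - 293 = -9655/33 ≈ -292.58)
1/x = 1/(-9655/33) = -33/9655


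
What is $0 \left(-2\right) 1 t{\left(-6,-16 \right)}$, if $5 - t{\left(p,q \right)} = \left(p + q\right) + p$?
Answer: $0$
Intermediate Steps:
$t{\left(p,q \right)} = 5 - q - 2 p$ ($t{\left(p,q \right)} = 5 - \left(\left(p + q\right) + p\right) = 5 - \left(q + 2 p\right) = 5 - q - 2 p$)
$0 \left(-2\right) 1 t{\left(-6,-16 \right)} = 0 \left(-2\right) 1 \left(5 - -16 - -12\right) = 0 \cdot 1 \left(5 + 16 + 12\right) = 0 \cdot 33 = 0$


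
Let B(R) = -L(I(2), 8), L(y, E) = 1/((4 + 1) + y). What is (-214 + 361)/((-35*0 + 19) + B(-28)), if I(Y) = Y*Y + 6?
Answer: 2205/284 ≈ 7.7641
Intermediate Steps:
I(Y) = 6 + Y² (I(Y) = Y² + 6 = 6 + Y²)
L(y, E) = 1/(5 + y)
B(R) = -1/15 (B(R) = -1/(5 + (6 + 2²)) = -1/(5 + (6 + 4)) = -1/(5 + 10) = -1/15)
(-214 + 361)/((-35*0 + 19) + B(-28)) = (-214 + 361)/((-35*0 + 19) - 1/15) = 147/((0 + 19) - 1/15) = 147/(19 - 1/15) = 147/(284/15) = 147*(15/284) = 2205/284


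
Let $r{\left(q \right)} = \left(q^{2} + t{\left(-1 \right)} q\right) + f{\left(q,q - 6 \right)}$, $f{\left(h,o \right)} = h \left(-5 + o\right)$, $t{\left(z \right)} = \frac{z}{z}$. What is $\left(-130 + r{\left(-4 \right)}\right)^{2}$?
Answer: $3364$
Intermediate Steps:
$t{\left(z \right)} = 1$
$r{\left(q \right)} = q + q^{2} + q \left(-11 + q\right)$ ($r{\left(q \right)} = \left(q^{2} + 1 q\right) + q \left(-5 + \left(q - 6\right)\right) = \left(q^{2} + q\right) + q \left(-5 + \left(q - 6\right)\right) = \left(q + q^{2}\right) + q \left(-5 + \left(-6 + q\right)\right) = \left(q + q^{2}\right) + q \left(-11 + q\right) = q + q^{2} + q \left(-11 + q\right)$)
$\left(-130 + r{\left(-4 \right)}\right)^{2} = \left(-130 + 2 \left(-4\right) \left(-5 - 4\right)\right)^{2} = \left(-130 + 2 \left(-4\right) \left(-9\right)\right)^{2} = \left(-130 + 72\right)^{2} = \left(-58\right)^{2} = 3364$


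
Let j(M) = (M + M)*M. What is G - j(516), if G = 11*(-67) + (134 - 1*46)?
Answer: -533161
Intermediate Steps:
G = -649 (G = -737 + (134 - 46) = -737 + 88 = -649)
j(M) = 2*M² (j(M) = (2*M)*M = 2*M²)
G - j(516) = -649 - 2*516² = -649 - 2*266256 = -649 - 1*532512 = -649 - 532512 = -533161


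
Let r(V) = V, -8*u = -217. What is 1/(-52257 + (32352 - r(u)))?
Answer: -8/159457 ≈ -5.0170e-5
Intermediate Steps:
u = 217/8 (u = -⅛*(-217) = 217/8 ≈ 27.125)
1/(-52257 + (32352 - r(u))) = 1/(-52257 + (32352 - 1*217/8)) = 1/(-52257 + (32352 - 217/8)) = 1/(-52257 + 258599/8) = 1/(-159457/8) = -8/159457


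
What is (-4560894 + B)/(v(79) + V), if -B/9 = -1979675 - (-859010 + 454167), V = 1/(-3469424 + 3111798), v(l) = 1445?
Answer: 381968171316/57418841 ≈ 6652.3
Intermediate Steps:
V = -1/357626 (V = 1/(-357626) = -1/357626 ≈ -2.7962e-6)
B = 14173488 (B = -9*(-1979675 - (-859010 + 454167)) = -9*(-1979675 - 1*(-404843)) = -9*(-1979675 + 404843) = -9*(-1574832) = 14173488)
(-4560894 + B)/(v(79) + V) = (-4560894 + 14173488)/(1445 - 1/357626) = 9612594/(516769569/357626) = 9612594*(357626/516769569) = 381968171316/57418841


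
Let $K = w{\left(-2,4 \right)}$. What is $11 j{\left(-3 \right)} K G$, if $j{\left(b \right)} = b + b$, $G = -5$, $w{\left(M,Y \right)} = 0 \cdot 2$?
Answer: $0$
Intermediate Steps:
$w{\left(M,Y \right)} = 0$
$K = 0$
$j{\left(b \right)} = 2 b$
$11 j{\left(-3 \right)} K G = 11 \cdot 2 \left(-3\right) 0 \left(-5\right) = 11 \left(-6\right) 0 = \left(-66\right) 0 = 0$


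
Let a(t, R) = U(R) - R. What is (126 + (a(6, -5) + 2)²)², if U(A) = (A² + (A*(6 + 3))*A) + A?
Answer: 4048776900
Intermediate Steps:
U(A) = A + 10*A² (U(A) = (A² + (A*9)*A) + A = (A² + (9*A)*A) + A = (A² + 9*A²) + A = 10*A² + A = A + 10*A²)
a(t, R) = -R + R*(1 + 10*R) (a(t, R) = R*(1 + 10*R) - R = -R + R*(1 + 10*R))
(126 + (a(6, -5) + 2)²)² = (126 + (10*(-5)² + 2)²)² = (126 + (10*25 + 2)²)² = (126 + (250 + 2)²)² = (126 + 252²)² = (126 + 63504)² = 63630² = 4048776900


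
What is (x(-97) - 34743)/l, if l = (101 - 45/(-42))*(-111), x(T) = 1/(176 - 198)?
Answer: 5350429/1744809 ≈ 3.0665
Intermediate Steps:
x(T) = -1/22 (x(T) = 1/(-22) = -1/22)
l = -158619/14 (l = (101 - 45*(-1/42))*(-111) = (101 + 15/14)*(-111) = (1429/14)*(-111) = -158619/14 ≈ -11330.)
(x(-97) - 34743)/l = (-1/22 - 34743)/(-158619/14) = -764347/22*(-14/158619) = 5350429/1744809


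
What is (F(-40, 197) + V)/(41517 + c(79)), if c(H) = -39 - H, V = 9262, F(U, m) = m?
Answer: 9459/41399 ≈ 0.22848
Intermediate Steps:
(F(-40, 197) + V)/(41517 + c(79)) = (197 + 9262)/(41517 + (-39 - 1*79)) = 9459/(41517 + (-39 - 79)) = 9459/(41517 - 118) = 9459/41399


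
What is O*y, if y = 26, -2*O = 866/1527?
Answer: -11258/1527 ≈ -7.3726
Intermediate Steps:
O = -433/1527 ≈ -0.28356
O*y = -433/1527*26 = -11258/1527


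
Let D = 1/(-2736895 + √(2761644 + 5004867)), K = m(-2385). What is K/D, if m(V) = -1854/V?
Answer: -112760074/53 + 206*√7766511/265 ≈ -2.1254e+6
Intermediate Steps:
K = 206/265 (K = -1854/(-2385) = -1854*(-1/2385) = 206/265 ≈ 0.77736)
D = 1/(-2736895 + √7766511) ≈ -3.6575e-7
K/D = 206/(265*(-2736895/7490586474514 - √7766511/7490586474514))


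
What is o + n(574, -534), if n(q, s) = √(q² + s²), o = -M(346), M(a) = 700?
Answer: -700 + 2*√153658 ≈ 83.985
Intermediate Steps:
o = -700 (o = -1*700 = -700)
o + n(574, -534) = -700 + √(574² + (-534)²) = -700 + √(329476 + 285156) = -700 + √614632 = -700 + 2*√153658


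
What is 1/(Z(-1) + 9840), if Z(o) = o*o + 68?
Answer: 1/9909 ≈ 0.00010092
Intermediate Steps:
Z(o) = 68 + o² (Z(o) = o² + 68 = 68 + o²)
1/(Z(-1) + 9840) = 1/((68 + (-1)²) + 9840) = 1/((68 + 1) + 9840) = 1/(69 + 9840) = 1/9909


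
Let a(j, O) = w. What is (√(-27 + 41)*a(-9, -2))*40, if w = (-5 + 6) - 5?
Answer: -160*√14 ≈ -598.67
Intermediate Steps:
w = -4 (w = 1 - 5 = -4)
a(j, O) = -4
(√(-27 + 41)*a(-9, -2))*40 = (√(-27 + 41)*(-4))*40 = (√14*(-4))*40 = -4*√14*40 = -160*√14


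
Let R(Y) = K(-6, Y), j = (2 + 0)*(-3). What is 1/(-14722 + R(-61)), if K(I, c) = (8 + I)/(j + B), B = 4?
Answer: -1/14723 ≈ -6.7921e-5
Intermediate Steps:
j = -6 (j = 2*(-3) = -6)
K(I, c) = -4 - I/2 (K(I, c) = (8 + I)/(-6 + 4) = (8 + I)/(-2) = (8 + I)*(-½) = -4 - I/2)
R(Y) = -1 (R(Y) = -4 - ½*(-6) = -4 + 3 = -1)
1/(-14722 + R(-61)) = 1/(-14722 - 1) = 1/(-14723) = -1/14723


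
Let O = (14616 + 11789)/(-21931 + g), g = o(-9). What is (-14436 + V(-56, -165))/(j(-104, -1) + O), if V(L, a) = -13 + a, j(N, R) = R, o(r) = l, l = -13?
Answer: 320689616/48349 ≈ 6632.8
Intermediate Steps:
o(r) = -13
g = -13
O = -26405/21944 (O = (14616 + 11789)/(-21931 - 13) = 26405/(-21944) = 26405*(-1/21944) = -26405/21944 ≈ -1.2033)
(-14436 + V(-56, -165))/(j(-104, -1) + O) = (-14436 + (-13 - 165))/(-1 - 26405/21944) = (-14436 - 178)/(-48349/21944) = -14614*(-21944/48349) = 320689616/48349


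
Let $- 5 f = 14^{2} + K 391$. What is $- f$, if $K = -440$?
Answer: $- \frac{171844}{5} \approx -34369.0$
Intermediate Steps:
$f = \frac{171844}{5}$ ($f = - \frac{14^{2} - 172040}{5} = - \frac{196 - 172040}{5} = \left(- \frac{1}{5}\right) \left(-171844\right) = \frac{171844}{5} \approx 34369.0$)
$- f = \left(-1\right) \frac{171844}{5} = - \frac{171844}{5}$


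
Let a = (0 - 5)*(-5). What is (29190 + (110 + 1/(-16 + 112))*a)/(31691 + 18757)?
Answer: 3066265/4843008 ≈ 0.63313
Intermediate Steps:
a = 25 (a = -5*(-5) = 25)
(29190 + (110 + 1/(-16 + 112))*a)/(31691 + 18757) = (29190 + (110 + 1/(-16 + 112))*25)/(31691 + 18757) = (29190 + (110 + 1/96)*25)/50448 = (29190 + (110 + 1/96)*25)*(1/50448) = (29190 + (10561/96)*25)*(1/50448) = (29190 + 264025/96)*(1/50448) = (3066265/96)*(1/50448) = 3066265/4843008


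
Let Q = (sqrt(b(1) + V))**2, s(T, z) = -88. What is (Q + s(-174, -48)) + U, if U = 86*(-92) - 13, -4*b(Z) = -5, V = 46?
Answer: -31863/4 ≈ -7965.8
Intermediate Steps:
b(Z) = 5/4 (b(Z) = -1/4*(-5) = 5/4)
Q = 189/4 (Q = (sqrt(5/4 + 46))**2 = (sqrt(189/4))**2 = (3*sqrt(21)/2)**2 = 189/4 ≈ 47.250)
U = -7925 (U = -7912 - 13 = -7925)
(Q + s(-174, -48)) + U = (189/4 - 88) - 7925 = -163/4 - 7925 = -31863/4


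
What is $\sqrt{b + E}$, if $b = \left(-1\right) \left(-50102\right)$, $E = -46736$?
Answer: $3 \sqrt{374} \approx 58.017$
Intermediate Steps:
$b = 50102$
$\sqrt{b + E} = \sqrt{50102 - 46736} = \sqrt{3366} = 3 \sqrt{374}$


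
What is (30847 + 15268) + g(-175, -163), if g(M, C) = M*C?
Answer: 74640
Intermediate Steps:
g(M, C) = C*M
(30847 + 15268) + g(-175, -163) = (30847 + 15268) - 163*(-175) = 46115 + 28525 = 74640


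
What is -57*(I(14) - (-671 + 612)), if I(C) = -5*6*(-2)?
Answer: -6783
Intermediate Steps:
I(C) = 60 (I(C) = -30*(-2) = 60)
-57*(I(14) - (-671 + 612)) = -57*(60 - (-671 + 612)) = -57*(60 - 1*(-59)) = -57*(60 + 59) = -57*119 = -6783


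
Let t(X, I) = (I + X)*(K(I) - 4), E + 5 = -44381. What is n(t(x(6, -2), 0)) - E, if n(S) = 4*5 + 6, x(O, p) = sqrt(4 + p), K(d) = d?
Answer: 44412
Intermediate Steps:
E = -44386 (E = -5 - 44381 = -44386)
t(X, I) = (-4 + I)*(I + X) (t(X, I) = (I + X)*(I - 4) = (I + X)*(-4 + I) = (-4 + I)*(I + X))
n(S) = 26 (n(S) = 20 + 6 = 26)
n(t(x(6, -2), 0)) - E = 26 - 1*(-44386) = 26 + 44386 = 44412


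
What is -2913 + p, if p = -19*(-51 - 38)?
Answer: -1222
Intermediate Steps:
p = 1691 (p = -19*(-89) = 1691)
-2913 + p = -2913 + 1691 = -1222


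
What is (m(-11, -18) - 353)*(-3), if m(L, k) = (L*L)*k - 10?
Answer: 7623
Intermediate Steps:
m(L, k) = -10 + k*L**2 (m(L, k) = L**2*k - 10 = k*L**2 - 10 = -10 + k*L**2)
(m(-11, -18) - 353)*(-3) = ((-10 - 18*(-11)**2) - 353)*(-3) = ((-10 - 18*121) - 353)*(-3) = ((-10 - 2178) - 353)*(-3) = (-2188 - 353)*(-3) = -2541*(-3) = 7623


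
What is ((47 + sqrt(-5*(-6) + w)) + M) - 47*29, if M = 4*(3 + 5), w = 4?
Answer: -1284 + sqrt(34) ≈ -1278.2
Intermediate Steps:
M = 32 (M = 4*8 = 32)
((47 + sqrt(-5*(-6) + w)) + M) - 47*29 = ((47 + sqrt(-5*(-6) + 4)) + 32) - 47*29 = ((47 + sqrt(30 + 4)) + 32) - 1363 = ((47 + sqrt(34)) + 32) - 1363 = (79 + sqrt(34)) - 1363 = -1284 + sqrt(34)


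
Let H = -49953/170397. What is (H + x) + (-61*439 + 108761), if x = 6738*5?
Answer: 6570037277/56799 ≈ 1.1567e+5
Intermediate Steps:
H = -16651/56799 (H = -49953*1/170397 = -16651/56799 ≈ -0.29316)
x = 33690
(H + x) + (-61*439 + 108761) = (-16651/56799 + 33690) + (-61*439 + 108761) = 1913541659/56799 + (-26779 + 108761) = 1913541659/56799 + 81982 = 6570037277/56799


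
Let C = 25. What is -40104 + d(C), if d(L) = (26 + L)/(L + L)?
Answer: -2005149/50 ≈ -40103.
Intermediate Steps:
d(L) = (26 + L)/(2*L) (d(L) = (26 + L)/((2*L)) = (26 + L)*(1/(2*L)) = (26 + L)/(2*L))
-40104 + d(C) = -40104 + (1/2)*(26 + 25)/25 = -40104 + (1/2)*(1/25)*51 = -40104 + 51/50 = -2005149/50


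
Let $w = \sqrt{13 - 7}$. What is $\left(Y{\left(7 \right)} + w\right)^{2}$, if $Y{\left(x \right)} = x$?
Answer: $\left(7 + \sqrt{6}\right)^{2} \approx 89.293$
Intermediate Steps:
$w = \sqrt{6} \approx 2.4495$
$\left(Y{\left(7 \right)} + w\right)^{2} = \left(7 + \sqrt{6}\right)^{2}$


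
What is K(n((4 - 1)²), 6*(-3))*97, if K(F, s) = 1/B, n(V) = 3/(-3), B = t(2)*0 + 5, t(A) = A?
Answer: 97/5 ≈ 19.400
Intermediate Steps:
B = 5 (B = 2*0 + 5 = 0 + 5 = 5)
n(V) = -1 (n(V) = 3*(-⅓) = -1)
K(F, s) = ⅕ (K(F, s) = 1/5 = ⅕)
K(n((4 - 1)²), 6*(-3))*97 = (⅕)*97 = 97/5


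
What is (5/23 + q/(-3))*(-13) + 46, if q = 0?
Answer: 993/23 ≈ 43.174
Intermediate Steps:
(5/23 + q/(-3))*(-13) + 46 = (5/23 + 0/(-3))*(-13) + 46 = (5*(1/23) + 0*(-1/3))*(-13) + 46 = (5/23 + 0)*(-13) + 46 = (5/23)*(-13) + 46 = -65/23 + 46 = 993/23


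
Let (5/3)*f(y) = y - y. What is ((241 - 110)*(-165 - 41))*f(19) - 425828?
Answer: -425828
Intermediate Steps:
f(y) = 0 (f(y) = 3*(y - y)/5 = (3/5)*0 = 0)
((241 - 110)*(-165 - 41))*f(19) - 425828 = ((241 - 110)*(-165 - 41))*0 - 425828 = (131*(-206))*0 - 425828 = -26986*0 - 425828 = 0 - 425828 = -425828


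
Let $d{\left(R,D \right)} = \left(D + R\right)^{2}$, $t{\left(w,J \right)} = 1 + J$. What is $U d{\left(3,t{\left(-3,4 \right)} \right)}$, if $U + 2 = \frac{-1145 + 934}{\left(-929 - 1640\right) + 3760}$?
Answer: $- \frac{165952}{1191} \approx -139.34$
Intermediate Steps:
$U = - \frac{2593}{1191}$ ($U = -2 + \frac{-1145 + 934}{\left(-929 - 1640\right) + 3760} = -2 - \frac{211}{\left(-929 - 1640\right) + 3760} = -2 - \frac{211}{-2569 + 3760} = -2 - \frac{211}{1191} = - \frac{2593}{1191} \approx -2.1772$)
$U d{\left(3,t{\left(-3,4 \right)} \right)} = - \frac{2593 \left(\left(1 + 4\right) + 3\right)^{2}}{1191} = - \frac{2593 \left(5 + 3\right)^{2}}{1191} = - \frac{2593 \cdot 8^{2}}{1191} = \left(- \frac{2593}{1191}\right) 64 = - \frac{165952}{1191}$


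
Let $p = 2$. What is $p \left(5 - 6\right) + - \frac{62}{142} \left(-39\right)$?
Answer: $\frac{1067}{71} \approx 15.028$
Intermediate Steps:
$p \left(5 - 6\right) + - \frac{62}{142} \left(-39\right) = 2 \left(5 - 6\right) + - \frac{62}{142} \left(-39\right) = 2 \left(-1\right) + \left(-62\right) \frac{1}{142} \left(-39\right) = -2 - - \frac{1209}{71} = -2 + \frac{1209}{71} = \frac{1067}{71}$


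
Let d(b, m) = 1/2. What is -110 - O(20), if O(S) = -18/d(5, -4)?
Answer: -74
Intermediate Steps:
d(b, m) = ½
O(S) = -36 (O(S) = -18/½ = -18*2 = -36)
-110 - O(20) = -110 - 1*(-36) = -110 + 36 = -74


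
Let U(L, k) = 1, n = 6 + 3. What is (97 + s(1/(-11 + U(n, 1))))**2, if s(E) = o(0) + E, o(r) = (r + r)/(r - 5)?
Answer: 938961/100 ≈ 9389.6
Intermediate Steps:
n = 9
o(r) = 2*r/(-5 + r) (o(r) = (2*r)/(-5 + r) = 2*r/(-5 + r))
s(E) = E (s(E) = 2*0/(-5 + 0) + E = 2*0/(-5) + E = 2*0*(-1/5) + E = 0 + E = E)
(97 + s(1/(-11 + U(n, 1))))**2 = (97 + 1/(-11 + 1))**2 = (97 + 1/(-10))**2 = (97 - 1/10)**2 = (969/10)**2 = 938961/100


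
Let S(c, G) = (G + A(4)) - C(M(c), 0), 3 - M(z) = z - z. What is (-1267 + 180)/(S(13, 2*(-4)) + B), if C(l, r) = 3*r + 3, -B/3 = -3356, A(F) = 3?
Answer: -1087/10060 ≈ -0.10805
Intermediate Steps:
M(z) = 3 (M(z) = 3 - (z - z) = 3 - 1*0 = 3 + 0 = 3)
B = 10068 (B = -3*(-3356) = 10068)
C(l, r) = 3 + 3*r
S(c, G) = G (S(c, G) = (G + 3) - (3 + 3*0) = (3 + G) - (3 + 0) = (3 + G) - 1*3 = (3 + G) - 3 = G)
(-1267 + 180)/(S(13, 2*(-4)) + B) = (-1267 + 180)/(2*(-4) + 10068) = -1087/(-8 + 10068) = -1087/10060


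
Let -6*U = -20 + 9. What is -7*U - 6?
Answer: -113/6 ≈ -18.833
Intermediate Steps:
U = 11/6 (U = -(-20 + 9)/6 = -⅙*(-11) = 11/6 ≈ 1.8333)
-7*U - 6 = -7*11/6 - 6 = -77/6 - 6 = -113/6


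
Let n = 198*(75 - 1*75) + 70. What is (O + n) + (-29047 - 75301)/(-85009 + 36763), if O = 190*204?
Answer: 936748264/24123 ≈ 38832.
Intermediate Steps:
O = 38760
n = 70 (n = 198*(75 - 75) + 70 = 198*0 + 70 = 0 + 70 = 70)
(O + n) + (-29047 - 75301)/(-85009 + 36763) = (38760 + 70) + (-29047 - 75301)/(-85009 + 36763) = 38830 - 104348/(-48246) = 38830 - 104348*(-1/48246) = 38830 + 52174/24123 = 936748264/24123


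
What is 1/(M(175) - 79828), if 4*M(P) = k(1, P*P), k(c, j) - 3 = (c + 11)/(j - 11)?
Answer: -61228/4887662857 ≈ -1.2527e-5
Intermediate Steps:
k(c, j) = 3 + (11 + c)/(-11 + j) (k(c, j) = 3 + (c + 11)/(j - 11) = 3 + (11 + c)/(-11 + j))
M(P) = (-21 + 3*P²)/(4*(-11 + P²)) (M(P) = ((-22 + 1 + 3*(P*P))/(-11 + P*P))/4 = ((-22 + 1 + 3*P²)/(-11 + P²))/4 = ((-21 + 3*P²)/(-11 + P²))/4 = (-21 + 3*P²)/(4*(-11 + P²)))
1/(M(175) - 79828) = 1/(3*(-7 + 175²)/(4*(-11 + 175²)) - 79828) = 1/(3*(-7 + 30625)/(4*(-11 + 30625)) - 79828) = 1/((¾)*30618/30614 - 79828) = 1/((¾)*(1/30614)*30618 - 79828) = 1/(45927/61228 - 79828) = 1/(-4887662857/61228) = -61228/4887662857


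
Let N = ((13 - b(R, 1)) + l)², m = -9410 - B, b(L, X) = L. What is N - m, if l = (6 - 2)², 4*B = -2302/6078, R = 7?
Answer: 120270313/12156 ≈ 9893.9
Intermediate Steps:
B = -1151/12156 (B = (-2302/6078)/4 = (-2302*1/6078)/4 = (¼)*(-1151/3039) = -1151/12156 ≈ -0.094686)
l = 16 (l = 4² = 16)
m = -114386809/12156 (m = -9410 - 1*(-1151/12156) = -9410 + 1151/12156 = -114386809/12156 ≈ -9409.9)
N = 484 (N = ((13 - 1*7) + 16)² = ((13 - 7) + 16)² = (6 + 16)² = 22² = 484)
N - m = 484 - 1*(-114386809/12156) = 484 + 114386809/12156 = 120270313/12156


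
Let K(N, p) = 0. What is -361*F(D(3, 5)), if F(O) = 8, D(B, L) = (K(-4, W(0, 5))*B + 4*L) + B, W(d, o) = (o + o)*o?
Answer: -2888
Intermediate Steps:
W(d, o) = 2*o**2 (W(d, o) = (2*o)*o = 2*o**2)
D(B, L) = B + 4*L (D(B, L) = (0*B + 4*L) + B = (0 + 4*L) + B = 4*L + B = B + 4*L)
-361*F(D(3, 5)) = -361*8 = -2888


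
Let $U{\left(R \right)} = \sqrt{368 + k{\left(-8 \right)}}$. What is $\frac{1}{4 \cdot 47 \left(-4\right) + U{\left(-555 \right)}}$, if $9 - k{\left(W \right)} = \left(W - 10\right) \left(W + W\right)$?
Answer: $- \frac{752}{565415} - \frac{\sqrt{89}}{565415} \approx -0.0013467$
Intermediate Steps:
$k{\left(W \right)} = 9 - 2 W \left(-10 + W\right)$ ($k{\left(W \right)} = 9 - \left(W - 10\right) \left(W + W\right) = 9 - \left(-10 + W\right) 2 W = 9 - 2 W \left(-10 + W\right)$)
$U{\left(R \right)} = \sqrt{89}$ ($U{\left(R \right)} = \sqrt{368 + \left(9 - 2 \left(-8\right)^{2} + 20 \left(-8\right)\right)} = \sqrt{368 - 279} = \sqrt{89}$)
$\frac{1}{4 \cdot 47 \left(-4\right) + U{\left(-555 \right)}} = \frac{1}{4 \cdot 47 \left(-4\right) + \sqrt{89}} = \frac{1}{188 \left(-4\right) + \sqrt{89}} = \frac{1}{-752 + \sqrt{89}}$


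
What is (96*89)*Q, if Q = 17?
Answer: 145248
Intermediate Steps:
(96*89)*Q = (96*89)*17 = 8544*17 = 145248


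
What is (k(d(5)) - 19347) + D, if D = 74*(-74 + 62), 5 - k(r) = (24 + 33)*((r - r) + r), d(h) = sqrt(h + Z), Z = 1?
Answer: -20230 - 57*sqrt(6) ≈ -20370.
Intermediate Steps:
d(h) = sqrt(1 + h) (d(h) = sqrt(h + 1) = sqrt(1 + h))
k(r) = 5 - 57*r (k(r) = 5 - (24 + 33)*((r - r) + r) = 5 - 57*(0 + r) = 5 - 57*r)
D = -888 (D = 74*(-12) = -888)
(k(d(5)) - 19347) + D = ((5 - 57*sqrt(1 + 5)) - 19347) - 888 = ((5 - 57*sqrt(6)) - 19347) - 888 = (-19342 - 57*sqrt(6)) - 888 = -20230 - 57*sqrt(6)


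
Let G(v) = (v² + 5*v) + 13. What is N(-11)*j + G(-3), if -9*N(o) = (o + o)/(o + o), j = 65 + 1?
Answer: -⅓ ≈ -0.33333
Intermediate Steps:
j = 66
G(v) = 13 + v² + 5*v
N(o) = -⅑ (N(o) = -(o + o)/(9*(o + o)) = -2*o/(9*(2*o)) = -2*o*1/(2*o)/9 = -⅑*1 = -⅑)
N(-11)*j + G(-3) = -⅑*66 + (13 + (-3)² + 5*(-3)) = -22/3 + (13 + 9 - 15) = -22/3 + 7 = -⅓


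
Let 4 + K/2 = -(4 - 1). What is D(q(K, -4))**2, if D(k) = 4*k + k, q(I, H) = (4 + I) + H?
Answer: 4900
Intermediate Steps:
K = -14 (K = -8 + 2*(-(4 - 1)) = -8 + 2*(-1*3) = -8 + 2*(-3) = -8 - 6 = -14)
q(I, H) = 4 + H + I
D(k) = 5*k
D(q(K, -4))**2 = (5*(4 - 4 - 14))**2 = (5*(-14))**2 = (-70)**2 = 4900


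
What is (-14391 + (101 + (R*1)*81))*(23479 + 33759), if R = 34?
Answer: -660297568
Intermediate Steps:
(-14391 + (101 + (R*1)*81))*(23479 + 33759) = (-14391 + (101 + (34*1)*81))*(23479 + 33759) = (-14391 + (101 + 34*81))*57238 = (-14391 + (101 + 2754))*57238 = (-14391 + 2855)*57238 = -11536*57238 = -660297568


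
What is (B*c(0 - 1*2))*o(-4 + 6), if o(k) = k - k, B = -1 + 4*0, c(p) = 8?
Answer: 0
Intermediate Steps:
B = -1 (B = -1 + 0 = -1)
o(k) = 0
(B*c(0 - 1*2))*o(-4 + 6) = -1*8*0 = -8*0 = 0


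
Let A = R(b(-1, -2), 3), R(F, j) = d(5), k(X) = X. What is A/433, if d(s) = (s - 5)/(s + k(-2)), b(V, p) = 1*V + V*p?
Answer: 0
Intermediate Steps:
b(V, p) = V + V*p
d(s) = (-5 + s)/(-2 + s) (d(s) = (s - 5)/(s - 2) = (-5 + s)/(-2 + s))
R(F, j) = 0 (R(F, j) = (-5 + 5)/(-2 + 5) = 0/3 = (⅓)*0 = 0)
A = 0
A/433 = 0/433 = (1/433)*0 = 0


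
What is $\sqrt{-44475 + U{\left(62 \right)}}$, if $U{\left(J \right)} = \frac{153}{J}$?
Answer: $\frac{i \sqrt{170952414}}{62} \approx 210.89 i$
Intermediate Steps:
$\sqrt{-44475 + U{\left(62 \right)}} = \sqrt{-44475 + \frac{153}{62}} = \sqrt{- \frac{2757297}{62}} = \frac{i \sqrt{170952414}}{62}$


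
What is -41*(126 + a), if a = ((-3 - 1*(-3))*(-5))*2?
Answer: -5166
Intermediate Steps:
a = 0 (a = ((-3 + 3)*(-5))*2 = (0*(-5))*2 = 0*2 = 0)
-41*(126 + a) = -41*(126 + 0) = -41*126 = -5166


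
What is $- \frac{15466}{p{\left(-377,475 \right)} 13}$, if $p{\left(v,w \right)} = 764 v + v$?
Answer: $\frac{15466}{3749265} \approx 0.0041251$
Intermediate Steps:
$p{\left(v,w \right)} = 765 v$
$- \frac{15466}{p{\left(-377,475 \right)} 13} = - \frac{15466}{765 \left(-377\right) 13} = - \frac{15466}{\left(-288405\right) 13} = - \frac{15466}{-3749265} = \left(-15466\right) \left(- \frac{1}{3749265}\right) = \frac{15466}{3749265}$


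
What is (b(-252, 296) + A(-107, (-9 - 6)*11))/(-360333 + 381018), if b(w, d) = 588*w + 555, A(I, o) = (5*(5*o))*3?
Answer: -53332/6895 ≈ -7.7349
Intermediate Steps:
A(I, o) = 75*o (A(I, o) = (25*o)*3 = 75*o)
b(w, d) = 555 + 588*w
(b(-252, 296) + A(-107, (-9 - 6)*11))/(-360333 + 381018) = ((555 + 588*(-252)) + 75*((-9 - 6)*11))/(-360333 + 381018) = ((555 - 148176) + 75*(-15*11))/20685 = (-147621 + 75*(-165))*(1/20685) = (-147621 - 12375)*(1/20685) = -159996*1/20685 = -53332/6895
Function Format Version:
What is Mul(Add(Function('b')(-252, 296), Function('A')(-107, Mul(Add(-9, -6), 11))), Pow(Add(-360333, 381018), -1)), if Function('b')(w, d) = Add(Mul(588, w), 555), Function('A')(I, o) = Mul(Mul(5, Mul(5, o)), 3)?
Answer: Rational(-53332, 6895) ≈ -7.7349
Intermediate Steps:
Function('A')(I, o) = Mul(75, o) (Function('A')(I, o) = Mul(Mul(25, o), 3) = Mul(75, o))
Function('b')(w, d) = Add(555, Mul(588, w))
Mul(Add(Function('b')(-252, 296), Function('A')(-107, Mul(Add(-9, -6), 11))), Pow(Add(-360333, 381018), -1)) = Mul(Add(Add(555, Mul(588, -252)), Mul(75, Mul(Add(-9, -6), 11))), Pow(Add(-360333, 381018), -1)) = Mul(Add(Add(555, -148176), Mul(75, Mul(-15, 11))), Pow(20685, -1)) = Mul(Add(-147621, Mul(75, -165)), Rational(1, 20685)) = Mul(Add(-147621, -12375), Rational(1, 20685)) = Mul(-159996, Rational(1, 20685)) = Rational(-53332, 6895)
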